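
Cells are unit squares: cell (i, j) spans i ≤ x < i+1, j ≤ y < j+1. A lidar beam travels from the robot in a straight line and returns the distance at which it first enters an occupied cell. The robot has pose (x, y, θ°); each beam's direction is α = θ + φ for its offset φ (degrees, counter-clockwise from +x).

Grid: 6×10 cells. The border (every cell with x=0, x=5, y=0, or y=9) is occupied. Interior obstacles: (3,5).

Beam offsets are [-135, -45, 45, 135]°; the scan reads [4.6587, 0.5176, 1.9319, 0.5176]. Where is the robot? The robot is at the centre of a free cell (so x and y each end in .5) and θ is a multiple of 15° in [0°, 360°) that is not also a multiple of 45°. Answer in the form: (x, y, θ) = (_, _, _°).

(x, y, θ) = (4.5, 5.5, 30°)

Candidates: 31 free-cell centres × 16 headings = 496 poses. Raycast each; keep the one whose scan matches to 4 dp.
  (1.5, 2.5, 300°): beam 1 = 0.5176 ≠ 4.6587 ✗
  (1.5, 2.5, 120°): beam 1 = 3.6235 ≠ 4.6587 ✗
  (4.5, 2.5, 300°): beam 1 = 3.6235 ≠ 4.6587 ✗
  (1.5, 7.5, 330°): beam 1 = 0.5176 ≠ 4.6587 ✗
  …
  (4.5, 5.5, 30°): r_1=4.6587, r_2=0.5176, r_3=1.9319, r_4=0.5176 — all match ✓
Only this pose fits every beam.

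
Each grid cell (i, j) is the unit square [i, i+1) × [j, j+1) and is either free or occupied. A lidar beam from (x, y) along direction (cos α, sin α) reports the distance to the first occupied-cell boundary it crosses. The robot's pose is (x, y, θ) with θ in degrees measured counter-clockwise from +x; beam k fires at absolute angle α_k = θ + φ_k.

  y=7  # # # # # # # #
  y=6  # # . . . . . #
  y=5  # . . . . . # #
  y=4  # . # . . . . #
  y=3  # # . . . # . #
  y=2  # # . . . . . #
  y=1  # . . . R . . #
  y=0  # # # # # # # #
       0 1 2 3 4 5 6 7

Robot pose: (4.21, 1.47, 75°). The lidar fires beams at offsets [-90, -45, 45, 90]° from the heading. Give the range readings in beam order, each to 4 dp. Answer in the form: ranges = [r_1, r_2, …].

beam 1: φ=-90°, α=345°
  cosα=0.9659 sinα=-0.2588 | (4,1) | tMaxX 0.8179 tMaxY 1.8159 | tΔX 1.0353 tΔY 3.8637
    t=0.8179 [x] (5,1)
    t=1.8159 [y] (5,0) — stop
  → r_1 = 1.8159
beam 2: φ=-45°, α=30°
  cosα=0.8660 sinα=0.5000 | (4,1) | tMaxX 0.9122 tMaxY 1.0600 | tΔX 1.1547 tΔY 2.0000
    t=0.9122 [x] (5,1)
    t=1.0600 [y] (5,2)
    t=2.0669 [x] (6,2)
    t=3.0600 [y] (6,3)
    t=3.2216 [x] (7,3) — stop
  → r_2 = 3.2216
beam 3: φ=45°, α=120°
  cosα=-0.5000 sinα=0.8660 | (4,1) | tMaxX 0.4200 tMaxY 0.6120 | tΔX 2.0000 tΔY 1.1547
    t=0.4200 [x] (3,1)
    t=0.6120 [y] (3,2)
    t=1.7667 [y] (3,3)
    t=2.4200 [x] (2,3)
    t=2.9214 [y] (2,4) — stop
  → r_3 = 2.9214
beam 4: φ=90°, α=165°
  cosα=-0.9659 sinα=0.2588 | (4,1) | tMaxX 0.2174 tMaxY 2.0478 | tΔX 1.0353 tΔY 3.8637
    t=0.2174 [x] (3,1)
    t=1.2527 [x] (2,1)
    t=2.0478 [y] (2,2)
    t=2.2880 [x] (1,2) — stop
  → r_4 = 2.2880

ranges = [1.8159, 3.2216, 2.9214, 2.2880]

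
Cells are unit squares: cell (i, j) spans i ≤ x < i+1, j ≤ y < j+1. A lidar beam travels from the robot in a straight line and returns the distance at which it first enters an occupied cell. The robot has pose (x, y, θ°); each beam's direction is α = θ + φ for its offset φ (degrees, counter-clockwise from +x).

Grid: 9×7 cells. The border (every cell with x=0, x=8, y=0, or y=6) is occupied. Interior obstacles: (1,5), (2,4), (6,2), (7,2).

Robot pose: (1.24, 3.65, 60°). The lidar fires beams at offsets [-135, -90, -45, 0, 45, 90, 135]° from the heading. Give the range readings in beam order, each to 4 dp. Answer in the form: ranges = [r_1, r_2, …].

ranges = [2.7435, 5.3000, 1.3523, 1.5200, 0.9273, 0.2771, 0.2485]

beam 1: φ=-135°, α=285°
  d=(0.2588,-0.9659)  start (1,3)  tX=2.9364 tY=0.6729  stride 1/|dx|=3.8637 1/|dy|=1.0353
    cross y-line → (1,2), t=0.6729
    cross y-line → (1,1), t=1.7082
    cross y-line → (1,0), t=2.7435 (wall)
  → r_1 = 2.7435
beam 2: φ=-90°, α=330°
  d=(0.8660,-0.5000)  start (1,3)  tX=0.8776 tY=1.3000  stride 1/|dx|=1.1547 1/|dy|=2.0000
    cross x-line → (2,3), t=0.8776
    cross y-line → (2,2), t=1.3000
    cross x-line → (3,2), t=2.0323
    cross x-line → (4,2), t=3.1870
    cross y-line → (4,1), t=3.3000
    cross x-line → (5,1), t=4.3417
    cross y-line → (5,0), t=5.3000 (wall)
  → r_2 = 5.3000
beam 3: φ=-45°, α=15°
  d=(0.9659,0.2588)  start (1,3)  tX=0.7868 tY=1.3523  stride 1/|dx|=1.0353 1/|dy|=3.8637
    cross x-line → (2,3), t=0.7868
    cross y-line → (2,4), t=1.3523 (wall)
  → r_3 = 1.3523
beam 4: φ=0°, α=60°
  d=(0.5000,0.8660)  start (1,3)  tX=1.5200 tY=0.4041  stride 1/|dx|=2.0000 1/|dy|=1.1547
    cross y-line → (1,4), t=0.4041
    cross x-line → (2,4), t=1.5200 (wall)
  → r_4 = 1.5200
beam 5: φ=45°, α=105°
  d=(-0.2588,0.9659)  start (1,3)  tX=0.9273 tY=0.3623  stride 1/|dx|=3.8637 1/|dy|=1.0353
    cross y-line → (1,4), t=0.3623
    cross x-line → (0,4), t=0.9273 (wall)
  → r_5 = 0.9273
beam 6: φ=90°, α=150°
  d=(-0.8660,0.5000)  start (1,3)  tX=0.2771 tY=0.7000  stride 1/|dx|=1.1547 1/|dy|=2.0000
    cross x-line → (0,3), t=0.2771 (wall)
  → r_6 = 0.2771
beam 7: φ=135°, α=195°
  d=(-0.9659,-0.2588)  start (1,3)  tX=0.2485 tY=2.5114  stride 1/|dx|=1.0353 1/|dy|=3.8637
    cross x-line → (0,3), t=0.2485 (wall)
  → r_7 = 0.2485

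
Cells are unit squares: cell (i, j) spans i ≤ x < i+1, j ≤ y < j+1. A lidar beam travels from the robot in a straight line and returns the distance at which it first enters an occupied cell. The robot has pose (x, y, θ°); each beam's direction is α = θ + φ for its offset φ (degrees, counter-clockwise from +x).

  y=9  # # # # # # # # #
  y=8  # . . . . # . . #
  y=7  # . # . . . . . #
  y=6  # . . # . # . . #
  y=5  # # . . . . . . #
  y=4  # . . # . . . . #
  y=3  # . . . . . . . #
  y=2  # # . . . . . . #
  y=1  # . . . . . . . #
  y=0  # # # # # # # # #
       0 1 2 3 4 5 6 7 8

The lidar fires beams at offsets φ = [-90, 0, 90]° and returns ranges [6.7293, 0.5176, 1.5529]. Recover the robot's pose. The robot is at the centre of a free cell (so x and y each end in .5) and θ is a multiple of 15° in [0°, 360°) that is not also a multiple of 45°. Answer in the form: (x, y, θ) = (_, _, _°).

Enumerate (i+0.5, j+0.5, θ) over the 49 free cells and 16 admissible headings. For each, cast all 3 beams and compare to the given ranges.
  (4.5, 2.5, 345°): beam 1 = 1.5529 ≠ 6.7293 ✗
  (4.5, 4.5, 120°): beam 1 = 4.0415 ≠ 6.7293 ✗
  (7.5, 3.5, 120°): beam 1 = 0.5774 ≠ 6.7293 ✗
  (4.5, 7.5, 60°): beam 1 = 1.0000 ≠ 6.7293 ✗
  (3.5, 8.5, 300°): beam 1 = 1.0000 ≠ 6.7293 ✗
  …
  (7.5, 7.5, 345°): r_1=6.7293, r_2=0.5176, r_3=1.5529 — all match ✓
No second candidate reproduces the full scan.

(x, y, θ) = (7.5, 7.5, 345°)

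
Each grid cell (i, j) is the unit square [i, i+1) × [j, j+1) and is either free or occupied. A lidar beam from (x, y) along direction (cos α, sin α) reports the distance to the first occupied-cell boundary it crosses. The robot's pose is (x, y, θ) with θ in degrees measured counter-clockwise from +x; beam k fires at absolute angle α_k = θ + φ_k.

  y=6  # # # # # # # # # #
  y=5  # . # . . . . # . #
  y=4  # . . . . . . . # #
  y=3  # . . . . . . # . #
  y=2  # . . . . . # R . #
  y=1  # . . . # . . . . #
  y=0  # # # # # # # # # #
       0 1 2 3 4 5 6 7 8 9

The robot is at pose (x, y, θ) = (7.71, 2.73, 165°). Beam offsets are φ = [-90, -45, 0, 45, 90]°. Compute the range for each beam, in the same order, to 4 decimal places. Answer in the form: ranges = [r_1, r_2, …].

ranges = [0.2795, 0.3118, 0.7350, 0.8198, 1.7910]

beam 1: φ=-90°, α=75°
  direction (0.2588, 0.9659); cell (7,2); t to first gridline: x 1.1205, y 0.2795 (then +3.8637 / +1.0353)
    (7,3) via y @ 0.2795  # hit
  → r_1 = 0.2795
beam 2: φ=-45°, α=120°
  direction (-0.5000, 0.8660); cell (7,2); t to first gridline: x 1.4200, y 0.3118 (then +2.0000 / +1.1547)
    (7,3) via y @ 0.3118  # hit
  → r_2 = 0.3118
beam 3: φ=0°, α=165°
  direction (-0.9659, 0.2588); cell (7,2); t to first gridline: x 0.7350, y 1.0432 (then +1.0353 / +3.8637)
    (6,2) via x @ 0.7350  # hit
  → r_3 = 0.7350
beam 4: φ=45°, α=210°
  direction (-0.8660, -0.5000); cell (7,2); t to first gridline: x 0.8198, y 1.4600 (then +1.1547 / +2.0000)
    (6,2) via x @ 0.8198  # hit
  → r_4 = 0.8198
beam 5: φ=90°, α=255°
  direction (-0.2588, -0.9659); cell (7,2); t to first gridline: x 2.7432, y 0.7558 (then +3.8637 / +1.0353)
    (7,1) via y @ 0.7558
    (7,0) via y @ 1.7910  # hit
  → r_5 = 1.7910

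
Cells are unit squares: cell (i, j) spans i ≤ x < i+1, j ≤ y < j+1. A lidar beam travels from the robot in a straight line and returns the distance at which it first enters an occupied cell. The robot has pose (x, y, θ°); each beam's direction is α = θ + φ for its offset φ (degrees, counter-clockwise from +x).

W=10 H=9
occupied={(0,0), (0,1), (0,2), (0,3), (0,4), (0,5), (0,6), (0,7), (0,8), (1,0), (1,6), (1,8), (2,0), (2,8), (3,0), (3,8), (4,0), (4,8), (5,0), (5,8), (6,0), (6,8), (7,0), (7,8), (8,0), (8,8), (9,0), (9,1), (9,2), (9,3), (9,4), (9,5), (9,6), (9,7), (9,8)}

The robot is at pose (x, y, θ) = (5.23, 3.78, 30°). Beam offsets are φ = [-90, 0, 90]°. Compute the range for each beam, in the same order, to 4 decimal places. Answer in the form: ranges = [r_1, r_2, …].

beam 1: φ=-90°, α=300°
  cosα=0.5000 sinα=-0.8660 | (5,3) | tMaxX 1.5400 tMaxY 0.9007 | tΔX 2.0000 tΔY 1.1547
    t=0.9007 [y] (5,2)
    t=1.5400 [x] (6,2)
    t=2.0554 [y] (6,1)
    t=3.2101 [y] (6,0) — stop
  → r_1 = 3.2101
beam 2: φ=0°, α=30°
  cosα=0.8660 sinα=0.5000 | (5,3) | tMaxX 0.8891 tMaxY 0.4400 | tΔX 1.1547 tΔY 2.0000
    t=0.4400 [y] (5,4)
    t=0.8891 [x] (6,4)
    t=2.0438 [x] (7,4)
    t=2.4400 [y] (7,5)
    t=3.1985 [x] (8,5)
    t=4.3532 [x] (9,5) — stop
  → r_2 = 4.3532
beam 3: φ=90°, α=120°
  cosα=-0.5000 sinα=0.8660 | (5,3) | tMaxX 0.4600 tMaxY 0.2540 | tΔX 2.0000 tΔY 1.1547
    t=0.2540 [y] (5,4)
    t=0.4600 [x] (4,4)
    t=1.4087 [y] (4,5)
    t=2.4600 [x] (3,5)
    t=2.5634 [y] (3,6)
    t=3.7181 [y] (3,7)
    t=4.4600 [x] (2,7)
    t=4.8728 [y] (2,8) — stop
  → r_3 = 4.8728

ranges = [3.2101, 4.3532, 4.8728]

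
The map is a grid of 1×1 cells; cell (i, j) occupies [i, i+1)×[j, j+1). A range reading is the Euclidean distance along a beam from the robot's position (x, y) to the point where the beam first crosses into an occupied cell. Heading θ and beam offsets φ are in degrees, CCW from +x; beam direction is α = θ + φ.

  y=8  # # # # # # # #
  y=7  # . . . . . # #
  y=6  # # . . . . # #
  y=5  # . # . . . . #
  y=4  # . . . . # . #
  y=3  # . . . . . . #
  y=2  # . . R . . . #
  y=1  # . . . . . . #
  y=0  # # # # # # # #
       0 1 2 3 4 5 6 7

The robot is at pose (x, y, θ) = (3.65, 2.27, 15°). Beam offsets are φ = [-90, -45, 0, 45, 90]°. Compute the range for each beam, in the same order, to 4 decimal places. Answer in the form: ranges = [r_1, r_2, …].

beam 1: φ=-90°, α=285°
  direction (0.2588, -0.9659); cell (3,2); t to first gridline: x 1.3523, y 0.2795 (then +3.8637 / +1.0353)
    (3,1) via y @ 0.2795
    (3,0) via y @ 1.3148  # hit
  → r_1 = 1.3148
beam 2: φ=-45°, α=330°
  direction (0.8660, -0.5000); cell (3,2); t to first gridline: x 0.4041, y 0.5400 (then +1.1547 / +2.0000)
    (4,2) via x @ 0.4041
    (4,1) via y @ 0.5400
    (5,1) via x @ 1.5588
    (5,0) via y @ 2.5400  # hit
  → r_2 = 2.5400
beam 3: φ=0°, α=15°
  direction (0.9659, 0.2588); cell (3,2); t to first gridline: x 0.3623, y 2.8205 (then +1.0353 / +3.8637)
    (4,2) via x @ 0.3623
    (5,2) via x @ 1.3976
    (6,2) via x @ 2.4329
    (6,3) via y @ 2.8205
    (7,3) via x @ 3.4682  # hit
  → r_3 = 3.4682
beam 4: φ=45°, α=60°
  direction (0.5000, 0.8660); cell (3,2); t to first gridline: x 0.7000, y 0.8429 (then +2.0000 / +1.1547)
    (4,2) via x @ 0.7000
    (4,3) via y @ 0.8429
    (4,4) via y @ 1.9976
    (5,4) via x @ 2.7000  # hit
  → r_4 = 2.7000
beam 5: φ=90°, α=105°
  direction (-0.2588, 0.9659); cell (3,2); t to first gridline: x 2.5114, y 0.7558 (then +3.8637 / +1.0353)
    (3,3) via y @ 0.7558
    (3,4) via y @ 1.7910
    (2,4) via x @ 2.5114
    (2,5) via y @ 2.8263  # hit
  → r_5 = 2.8263

ranges = [1.3148, 2.5400, 3.4682, 2.7000, 2.8263]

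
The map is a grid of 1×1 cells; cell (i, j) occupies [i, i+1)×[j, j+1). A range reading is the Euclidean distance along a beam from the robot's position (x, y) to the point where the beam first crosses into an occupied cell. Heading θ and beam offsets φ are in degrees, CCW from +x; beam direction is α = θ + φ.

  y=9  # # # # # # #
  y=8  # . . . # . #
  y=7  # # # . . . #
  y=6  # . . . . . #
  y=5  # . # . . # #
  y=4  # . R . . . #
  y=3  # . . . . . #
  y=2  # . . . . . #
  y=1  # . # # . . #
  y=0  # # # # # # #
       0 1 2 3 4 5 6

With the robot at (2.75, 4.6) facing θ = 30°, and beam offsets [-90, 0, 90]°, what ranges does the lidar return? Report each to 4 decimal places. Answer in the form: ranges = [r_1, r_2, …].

beam 1: φ=-90°, α=300°
  direction (0.5000, -0.8660); cell (2,4); t to first gridline: x 0.5000, y 0.6928 (then +2.0000 / +1.1547)
    (3,4) via x @ 0.5000
    (3,3) via y @ 0.6928
    (3,2) via y @ 1.8475
    (4,2) via x @ 2.5000
    (4,1) via y @ 3.0022
    (4,0) via y @ 4.1569  # hit
  → r_1 = 4.1569
beam 2: φ=0°, α=30°
  direction (0.8660, 0.5000); cell (2,4); t to first gridline: x 0.2887, y 0.8000 (then +1.1547 / +2.0000)
    (3,4) via x @ 0.2887
    (3,5) via y @ 0.8000
    (4,5) via x @ 1.4434
    (5,5) via x @ 2.5981  # hit
  → r_2 = 2.5981
beam 3: φ=90°, α=120°
  direction (-0.5000, 0.8660); cell (2,4); t to first gridline: x 1.5000, y 0.4619 (then +2.0000 / +1.1547)
    (2,5) via y @ 0.4619  # hit
  → r_3 = 0.4619

ranges = [4.1569, 2.5981, 0.4619]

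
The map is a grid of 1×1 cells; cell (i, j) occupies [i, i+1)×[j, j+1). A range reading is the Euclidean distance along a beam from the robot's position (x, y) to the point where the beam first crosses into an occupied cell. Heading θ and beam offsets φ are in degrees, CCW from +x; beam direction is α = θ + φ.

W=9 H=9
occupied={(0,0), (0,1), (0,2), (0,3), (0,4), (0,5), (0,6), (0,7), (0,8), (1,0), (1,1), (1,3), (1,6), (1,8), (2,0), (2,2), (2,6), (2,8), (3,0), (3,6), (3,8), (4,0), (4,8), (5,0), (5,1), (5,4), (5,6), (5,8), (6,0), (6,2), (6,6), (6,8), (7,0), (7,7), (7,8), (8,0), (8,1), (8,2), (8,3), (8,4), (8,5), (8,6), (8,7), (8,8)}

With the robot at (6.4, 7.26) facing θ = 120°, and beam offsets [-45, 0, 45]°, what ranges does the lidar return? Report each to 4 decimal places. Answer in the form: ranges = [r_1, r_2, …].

beam 1: φ=-45°, α=75°
  cosα=0.2588 sinα=0.9659 | (6,7) | tMaxX 2.3182 tMaxY 0.7661 | tΔX 3.8637 tΔY 1.0353
    t=0.7661 [y] (6,8) — stop
  → r_1 = 0.7661
beam 2: φ=0°, α=120°
  cosα=-0.5000 sinα=0.8660 | (6,7) | tMaxX 0.8000 tMaxY 0.8545 | tΔX 2.0000 tΔY 1.1547
    t=0.8000 [x] (5,7)
    t=0.8545 [y] (5,8) — stop
  → r_2 = 0.8545
beam 3: φ=45°, α=165°
  cosα=-0.9659 sinα=0.2588 | (6,7) | tMaxX 0.4141 tMaxY 2.8591 | tΔX 1.0353 tΔY 3.8637
    t=0.4141 [x] (5,7)
    t=1.4494 [x] (4,7)
    t=2.4847 [x] (3,7)
    t=2.8591 [y] (3,8) — stop
  → r_3 = 2.8591

ranges = [0.7661, 0.8545, 2.8591]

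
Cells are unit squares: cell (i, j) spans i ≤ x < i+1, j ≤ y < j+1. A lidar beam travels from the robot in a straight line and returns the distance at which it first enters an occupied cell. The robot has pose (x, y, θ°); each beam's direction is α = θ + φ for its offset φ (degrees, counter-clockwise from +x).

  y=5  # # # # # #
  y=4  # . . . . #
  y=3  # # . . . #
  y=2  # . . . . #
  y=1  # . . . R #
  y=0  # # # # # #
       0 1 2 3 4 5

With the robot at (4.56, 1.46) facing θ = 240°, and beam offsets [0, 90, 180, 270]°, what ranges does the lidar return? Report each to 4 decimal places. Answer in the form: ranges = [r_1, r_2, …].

beam 1: φ=0°, α=240°
  d=(-0.5000,-0.8660)  start (4,1)  tX=1.1200 tY=0.5312  stride 1/|dx|=2.0000 1/|dy|=1.1547
    cross y-line → (4,0), t=0.5312 (wall)
  → r_1 = 0.5312
beam 2: φ=90°, α=330°
  d=(0.8660,-0.5000)  start (4,1)  tX=0.5081 tY=0.9200  stride 1/|dx|=1.1547 1/|dy|=2.0000
    cross x-line → (5,1), t=0.5081 (wall)
  → r_2 = 0.5081
beam 3: φ=180°, α=60°
  d=(0.5000,0.8660)  start (4,1)  tX=0.8800 tY=0.6235  stride 1/|dx|=2.0000 1/|dy|=1.1547
    cross y-line → (4,2), t=0.6235
    cross x-line → (5,2), t=0.8800 (wall)
  → r_3 = 0.8800
beam 4: φ=270°, α=150°
  d=(-0.8660,0.5000)  start (4,1)  tX=0.6466 tY=1.0800  stride 1/|dx|=1.1547 1/|dy|=2.0000
    cross x-line → (3,1), t=0.6466
    cross y-line → (3,2), t=1.0800
    cross x-line → (2,2), t=1.8013
    cross x-line → (1,2), t=2.9560
    cross y-line → (1,3), t=3.0800 (wall)
  → r_4 = 3.0800

ranges = [0.5312, 0.5081, 0.8800, 3.0800]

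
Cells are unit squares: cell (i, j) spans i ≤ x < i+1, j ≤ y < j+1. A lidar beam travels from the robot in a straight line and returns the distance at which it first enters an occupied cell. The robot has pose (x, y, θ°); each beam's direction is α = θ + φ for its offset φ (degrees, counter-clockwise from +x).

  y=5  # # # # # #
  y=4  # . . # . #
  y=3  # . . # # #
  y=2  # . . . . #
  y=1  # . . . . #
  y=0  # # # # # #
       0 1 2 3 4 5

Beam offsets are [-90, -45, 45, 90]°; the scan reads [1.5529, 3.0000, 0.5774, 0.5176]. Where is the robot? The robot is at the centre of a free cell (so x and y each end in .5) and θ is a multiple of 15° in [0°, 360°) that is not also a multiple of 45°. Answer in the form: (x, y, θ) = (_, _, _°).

(x, y, θ) = (2.5, 4.5, 285°)

Candidates: 13 free-cell centres × 16 headings = 208 poses. Raycast each; keep the one whose scan matches to 4 dp.
  (1.5, 1.5, 345°): beam 1 = 0.5176 ≠ 1.5529 ✗
  (1.5, 3.5, 30°): beam 1 = 2.8868 ≠ 1.5529 ✗
  (1.5, 3.5, 195°): beam 2 = 0.5774 ≠ 3.0000 ✗
  …
  (2.5, 4.5, 285°): r_1=1.5529, r_2=3.0000, r_3=0.5774, r_4=0.5176 — all match ✓
Only this pose fits every beam.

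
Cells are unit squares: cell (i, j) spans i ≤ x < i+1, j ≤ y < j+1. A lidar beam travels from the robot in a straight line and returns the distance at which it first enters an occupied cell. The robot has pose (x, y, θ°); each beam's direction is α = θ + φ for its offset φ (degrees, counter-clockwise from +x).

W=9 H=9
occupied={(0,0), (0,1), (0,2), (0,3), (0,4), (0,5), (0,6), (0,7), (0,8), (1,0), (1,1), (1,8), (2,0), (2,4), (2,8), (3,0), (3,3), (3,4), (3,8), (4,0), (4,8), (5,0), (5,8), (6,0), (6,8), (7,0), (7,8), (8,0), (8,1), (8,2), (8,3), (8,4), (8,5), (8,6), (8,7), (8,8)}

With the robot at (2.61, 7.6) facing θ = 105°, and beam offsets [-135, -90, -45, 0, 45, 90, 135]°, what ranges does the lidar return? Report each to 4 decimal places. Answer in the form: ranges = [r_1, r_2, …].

beam 1: φ=-135°, α=330°
  cosα=0.8660 sinα=-0.5000 | (2,7) | tMaxX 0.4503 tMaxY 1.2000 | tΔX 1.1547 tΔY 2.0000
    t=0.4503 [x] (3,7)
    t=1.2000 [y] (3,6)
    t=1.6050 [x] (4,6)
    t=2.7597 [x] (5,6)
    t=3.2000 [y] (5,5)
    t=3.9144 [x] (6,5)
    t=5.0691 [x] (7,5)
    t=5.2000 [y] (7,4)
    t=6.2238 [x] (8,4) — stop
  → r_1 = 6.2238
beam 2: φ=-90°, α=15°
  cosα=0.9659 sinα=0.2588 | (2,7) | tMaxX 0.4038 tMaxY 1.5455 | tΔX 1.0353 tΔY 3.8637
    t=0.4038 [x] (3,7)
    t=1.4390 [x] (4,7)
    t=1.5455 [y] (4,8) — stop
  → r_2 = 1.5455
beam 3: φ=-45°, α=60°
  cosα=0.5000 sinα=0.8660 | (2,7) | tMaxX 0.7800 tMaxY 0.4619 | tΔX 2.0000 tΔY 1.1547
    t=0.4619 [y] (2,8) — stop
  → r_3 = 0.4619
beam 4: φ=0°, α=105°
  cosα=-0.2588 sinα=0.9659 | (2,7) | tMaxX 2.3569 tMaxY 0.4141 | tΔX 3.8637 tΔY 1.0353
    t=0.4141 [y] (2,8) — stop
  → r_4 = 0.4141
beam 5: φ=45°, α=150°
  cosα=-0.8660 sinα=0.5000 | (2,7) | tMaxX 0.7044 tMaxY 0.8000 | tΔX 1.1547 tΔY 2.0000
    t=0.7044 [x] (1,7)
    t=0.8000 [y] (1,8) — stop
  → r_5 = 0.8000
beam 6: φ=90°, α=195°
  cosα=-0.9659 sinα=-0.2588 | (2,7) | tMaxX 0.6315 tMaxY 2.3182 | tΔX 1.0353 tΔY 3.8637
    t=0.6315 [x] (1,7)
    t=1.6668 [x] (0,7) — stop
  → r_6 = 1.6668
beam 7: φ=135°, α=240°
  cosα=-0.5000 sinα=-0.8660 | (2,7) | tMaxX 1.2200 tMaxY 0.6928 | tΔX 2.0000 tΔY 1.1547
    t=0.6928 [y] (2,6)
    t=1.2200 [x] (1,6)
    t=1.8475 [y] (1,5)
    t=3.0022 [y] (1,4)
    t=3.2200 [x] (0,4) — stop
  → r_7 = 3.2200

ranges = [6.2238, 1.5455, 0.4619, 0.4141, 0.8000, 1.6668, 3.2200]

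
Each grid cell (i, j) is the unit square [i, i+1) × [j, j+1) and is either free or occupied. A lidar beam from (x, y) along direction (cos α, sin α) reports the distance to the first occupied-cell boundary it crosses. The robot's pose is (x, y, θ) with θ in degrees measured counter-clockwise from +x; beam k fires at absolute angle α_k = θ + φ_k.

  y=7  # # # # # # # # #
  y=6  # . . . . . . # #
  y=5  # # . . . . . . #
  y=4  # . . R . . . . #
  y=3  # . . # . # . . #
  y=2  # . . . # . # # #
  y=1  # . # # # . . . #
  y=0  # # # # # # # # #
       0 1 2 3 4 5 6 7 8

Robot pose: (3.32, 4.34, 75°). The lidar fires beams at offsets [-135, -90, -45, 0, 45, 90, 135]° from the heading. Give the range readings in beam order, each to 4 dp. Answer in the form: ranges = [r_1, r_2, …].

ranges = [0.3926, 1.7393, 4.2493, 2.7538, 3.0715, 2.4018, 2.6789]

beam 1: φ=-135°, α=300°
  dir = (cos 300°, sin 300°) = (0.5000, -0.8660); from cell (3,4)
  next x-line at t=1.3600, next y-line at t=0.3926; Δt_x=2.0000, Δt_y=1.1547
    y: enter (3,3) at t=0.3926 ← occupied
  → r_1 = 0.3926
beam 2: φ=-90°, α=345°
  dir = (cos 345°, sin 345°) = (0.9659, -0.2588); from cell (3,4)
  next x-line at t=0.7040, next y-line at t=1.3137; Δt_x=1.0353, Δt_y=3.8637
    x: enter (4,4) at t=0.7040
    y: enter (4,3) at t=1.3137
    x: enter (5,3) at t=1.7393 ← occupied
  → r_2 = 1.7393
beam 3: φ=-45°, α=30°
  dir = (cos 30°, sin 30°) = (0.8660, 0.5000); from cell (3,4)
  next x-line at t=0.7852, next y-line at t=1.3200; Δt_x=1.1547, Δt_y=2.0000
    x: enter (4,4) at t=0.7852
    y: enter (4,5) at t=1.3200
    x: enter (5,5) at t=1.9399
    x: enter (6,5) at t=3.0946
    y: enter (6,6) at t=3.3200
    x: enter (7,6) at t=4.2493 ← occupied
  → r_3 = 4.2493
beam 4: φ=0°, α=75°
  dir = (cos 75°, sin 75°) = (0.2588, 0.9659); from cell (3,4)
  next x-line at t=2.6273, next y-line at t=0.6833; Δt_x=3.8637, Δt_y=1.0353
    y: enter (3,5) at t=0.6833
    y: enter (3,6) at t=1.7186
    x: enter (4,6) at t=2.6273
    y: enter (4,7) at t=2.7538 ← occupied
  → r_4 = 2.7538
beam 5: φ=45°, α=120°
  dir = (cos 120°, sin 120°) = (-0.5000, 0.8660); from cell (3,4)
  next x-line at t=0.6400, next y-line at t=0.7621; Δt_x=2.0000, Δt_y=1.1547
    x: enter (2,4) at t=0.6400
    y: enter (2,5) at t=0.7621
    y: enter (2,6) at t=1.9168
    x: enter (1,6) at t=2.6400
    y: enter (1,7) at t=3.0715 ← occupied
  → r_5 = 3.0715
beam 6: φ=90°, α=165°
  dir = (cos 165°, sin 165°) = (-0.9659, 0.2588); from cell (3,4)
  next x-line at t=0.3313, next y-line at t=2.5500; Δt_x=1.0353, Δt_y=3.8637
    x: enter (2,4) at t=0.3313
    x: enter (1,4) at t=1.3666
    x: enter (0,4) at t=2.4018 ← occupied
  → r_6 = 2.4018
beam 7: φ=135°, α=210°
  dir = (cos 210°, sin 210°) = (-0.8660, -0.5000); from cell (3,4)
  next x-line at t=0.3695, next y-line at t=0.6800; Δt_x=1.1547, Δt_y=2.0000
    x: enter (2,4) at t=0.3695
    y: enter (2,3) at t=0.6800
    x: enter (1,3) at t=1.5242
    x: enter (0,3) at t=2.6789 ← occupied
  → r_7 = 2.6789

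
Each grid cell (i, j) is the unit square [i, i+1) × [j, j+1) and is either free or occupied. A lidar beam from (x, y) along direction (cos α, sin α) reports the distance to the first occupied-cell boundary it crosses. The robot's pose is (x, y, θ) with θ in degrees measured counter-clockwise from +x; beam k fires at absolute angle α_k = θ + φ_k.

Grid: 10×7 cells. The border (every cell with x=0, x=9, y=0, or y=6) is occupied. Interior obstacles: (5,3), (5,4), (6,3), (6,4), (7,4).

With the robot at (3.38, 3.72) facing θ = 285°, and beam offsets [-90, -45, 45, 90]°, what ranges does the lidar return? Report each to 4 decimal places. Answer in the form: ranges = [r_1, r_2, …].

ranges = [2.4640, 3.1408, 5.4400, 1.6771]

beam 1: φ=-90°, α=195°
  direction (-0.9659, -0.2588); cell (3,3); t to first gridline: x 0.3934, y 2.7819 (then +1.0353 / +3.8637)
    (2,3) via x @ 0.3934
    (1,3) via x @ 1.4287
    (0,3) via x @ 2.4640  # hit
  → r_1 = 2.4640
beam 2: φ=-45°, α=240°
  direction (-0.5000, -0.8660); cell (3,3); t to first gridline: x 0.7600, y 0.8314 (then +2.0000 / +1.1547)
    (2,3) via x @ 0.7600
    (2,2) via y @ 0.8314
    (2,1) via y @ 1.9861
    (1,1) via x @ 2.7600
    (1,0) via y @ 3.1408  # hit
  → r_2 = 3.1408
beam 3: φ=45°, α=330°
  direction (0.8660, -0.5000); cell (3,3); t to first gridline: x 0.7159, y 1.4400 (then +1.1547 / +2.0000)
    (4,3) via x @ 0.7159
    (4,2) via y @ 1.4400
    (5,2) via x @ 1.8706
    (6,2) via x @ 3.0253
    (6,1) via y @ 3.4400
    (7,1) via x @ 4.1800
    (8,1) via x @ 5.3347
    (8,0) via y @ 5.4400  # hit
  → r_3 = 5.4400
beam 4: φ=90°, α=15°
  direction (0.9659, 0.2588); cell (3,3); t to first gridline: x 0.6419, y 1.0818 (then +1.0353 / +3.8637)
    (4,3) via x @ 0.6419
    (4,4) via y @ 1.0818
    (5,4) via x @ 1.6771  # hit
  → r_4 = 1.6771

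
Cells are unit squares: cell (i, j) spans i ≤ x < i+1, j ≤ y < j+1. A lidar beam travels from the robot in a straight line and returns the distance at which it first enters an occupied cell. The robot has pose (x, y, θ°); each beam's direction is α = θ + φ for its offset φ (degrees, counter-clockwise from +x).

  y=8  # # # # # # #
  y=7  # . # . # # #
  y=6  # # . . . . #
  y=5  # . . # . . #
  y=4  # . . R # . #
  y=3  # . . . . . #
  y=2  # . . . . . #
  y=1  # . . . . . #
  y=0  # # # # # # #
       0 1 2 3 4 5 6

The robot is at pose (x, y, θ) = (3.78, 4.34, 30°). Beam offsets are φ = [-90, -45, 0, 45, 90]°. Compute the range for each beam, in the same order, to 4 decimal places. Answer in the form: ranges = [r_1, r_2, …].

beam 1: φ=-90°, α=300°
  direction (0.5000, -0.8660); cell (3,4); t to first gridline: x 0.4400, y 0.3926 (then +2.0000 / +1.1547)
    (3,3) via y @ 0.3926
    (4,3) via x @ 0.4400
    (4,2) via y @ 1.5473
    (5,2) via x @ 2.4400
    (5,1) via y @ 2.7020
    (5,0) via y @ 3.8567  # hit
  → r_1 = 3.8567
beam 2: φ=-45°, α=345°
  direction (0.9659, -0.2588); cell (3,4); t to first gridline: x 0.2278, y 1.3137 (then +1.0353 / +3.8637)
    (4,4) via x @ 0.2278  # hit
  → r_2 = 0.2278
beam 3: φ=0°, α=30°
  direction (0.8660, 0.5000); cell (3,4); t to first gridline: x 0.2540, y 1.3200 (then +1.1547 / +2.0000)
    (4,4) via x @ 0.2540  # hit
  → r_3 = 0.2540
beam 4: φ=45°, α=75°
  direction (0.2588, 0.9659); cell (3,4); t to first gridline: x 0.8500, y 0.6833 (then +3.8637 / +1.0353)
    (3,5) via y @ 0.6833  # hit
  → r_4 = 0.6833
beam 5: φ=90°, α=120°
  direction (-0.5000, 0.8660); cell (3,4); t to first gridline: x 1.5600, y 0.7621 (then +2.0000 / +1.1547)
    (3,5) via y @ 0.7621  # hit
  → r_5 = 0.7621

ranges = [3.8567, 0.2278, 0.2540, 0.6833, 0.7621]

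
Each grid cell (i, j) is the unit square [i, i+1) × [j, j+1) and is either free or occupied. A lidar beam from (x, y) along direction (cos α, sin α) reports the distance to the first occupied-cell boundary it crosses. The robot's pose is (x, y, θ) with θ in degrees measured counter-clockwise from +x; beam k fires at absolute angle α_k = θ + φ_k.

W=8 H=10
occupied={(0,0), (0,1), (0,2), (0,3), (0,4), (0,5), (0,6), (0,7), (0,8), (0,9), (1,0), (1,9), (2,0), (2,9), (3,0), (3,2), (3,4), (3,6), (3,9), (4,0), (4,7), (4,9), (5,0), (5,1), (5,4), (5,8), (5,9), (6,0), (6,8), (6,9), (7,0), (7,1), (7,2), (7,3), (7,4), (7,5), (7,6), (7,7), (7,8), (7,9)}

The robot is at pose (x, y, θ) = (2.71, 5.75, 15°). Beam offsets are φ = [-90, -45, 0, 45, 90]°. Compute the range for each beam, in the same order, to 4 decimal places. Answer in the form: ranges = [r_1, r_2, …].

beam 1: φ=-90°, α=285°
  direction (0.2588, -0.9659); cell (2,5); t to first gridline: x 1.1205, y 0.7765 (then +3.8637 / +1.0353)
    (2,4) via y @ 0.7765
    (3,4) via x @ 1.1205  # hit
  → r_1 = 1.1205
beam 2: φ=-45°, α=330°
  direction (0.8660, -0.5000); cell (2,5); t to first gridline: x 0.3349, y 1.5000 (then +1.1547 / +2.0000)
    (3,5) via x @ 0.3349
    (4,5) via x @ 1.4896
    (4,4) via y @ 1.5000
    (5,4) via x @ 2.6443  # hit
  → r_2 = 2.6443
beam 3: φ=0°, α=15°
  direction (0.9659, 0.2588); cell (2,5); t to first gridline: x 0.3002, y 0.9659 (then +1.0353 / +3.8637)
    (3,5) via x @ 0.3002
    (3,6) via y @ 0.9659  # hit
  → r_3 = 0.9659
beam 4: φ=45°, α=60°
  direction (0.5000, 0.8660); cell (2,5); t to first gridline: x 0.5800, y 0.2887 (then +2.0000 / +1.1547)
    (2,6) via y @ 0.2887
    (3,6) via x @ 0.5800  # hit
  → r_4 = 0.5800
beam 5: φ=90°, α=105°
  direction (-0.2588, 0.9659); cell (2,5); t to first gridline: x 2.7432, y 0.2588 (then +3.8637 / +1.0353)
    (2,6) via y @ 0.2588
    (2,7) via y @ 1.2941
    (2,8) via y @ 2.3294
    (1,8) via x @ 2.7432
    (1,9) via y @ 3.3646  # hit
  → r_5 = 3.3646

ranges = [1.1205, 2.6443, 0.9659, 0.5800, 3.3646]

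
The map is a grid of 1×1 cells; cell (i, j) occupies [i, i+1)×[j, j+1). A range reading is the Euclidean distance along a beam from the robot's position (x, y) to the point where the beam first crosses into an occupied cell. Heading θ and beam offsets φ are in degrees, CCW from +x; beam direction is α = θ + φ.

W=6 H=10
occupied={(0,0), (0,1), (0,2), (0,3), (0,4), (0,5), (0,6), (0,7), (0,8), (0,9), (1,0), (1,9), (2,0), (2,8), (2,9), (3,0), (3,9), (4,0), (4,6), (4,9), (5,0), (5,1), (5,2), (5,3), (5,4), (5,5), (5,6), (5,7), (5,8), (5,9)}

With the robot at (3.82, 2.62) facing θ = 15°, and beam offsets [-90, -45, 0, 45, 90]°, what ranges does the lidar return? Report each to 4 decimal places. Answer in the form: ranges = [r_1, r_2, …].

ranges = [1.6771, 1.3625, 1.2216, 2.3600, 5.5698]

beam 1: φ=-90°, α=285°
  cosα=0.2588 sinα=-0.9659 | (3,2) | tMaxX 0.6955 tMaxY 0.6419 | tΔX 3.8637 tΔY 1.0353
    t=0.6419 [y] (3,1)
    t=0.6955 [x] (4,1)
    t=1.6771 [y] (4,0) — stop
  → r_1 = 1.6771
beam 2: φ=-45°, α=330°
  cosα=0.8660 sinα=-0.5000 | (3,2) | tMaxX 0.2078 tMaxY 1.2400 | tΔX 1.1547 tΔY 2.0000
    t=0.2078 [x] (4,2)
    t=1.2400 [y] (4,1)
    t=1.3625 [x] (5,1) — stop
  → r_2 = 1.3625
beam 3: φ=0°, α=15°
  cosα=0.9659 sinα=0.2588 | (3,2) | tMaxX 0.1863 tMaxY 1.4682 | tΔX 1.0353 tΔY 3.8637
    t=0.1863 [x] (4,2)
    t=1.2216 [x] (5,2) — stop
  → r_3 = 1.2216
beam 4: φ=45°, α=60°
  cosα=0.5000 sinα=0.8660 | (3,2) | tMaxX 0.3600 tMaxY 0.4388 | tΔX 2.0000 tΔY 1.1547
    t=0.3600 [x] (4,2)
    t=0.4388 [y] (4,3)
    t=1.5935 [y] (4,4)
    t=2.3600 [x] (5,4) — stop
  → r_4 = 2.3600
beam 5: φ=90°, α=105°
  cosα=-0.2588 sinα=0.9659 | (3,2) | tMaxX 3.1682 tMaxY 0.3934 | tΔX 3.8637 tΔY 1.0353
    t=0.3934 [y] (3,3)
    t=1.4287 [y] (3,4)
    t=2.4640 [y] (3,5)
    t=3.1682 [x] (2,5)
    t=3.4992 [y] (2,6)
    t=4.5345 [y] (2,7)
    t=5.5698 [y] (2,8) — stop
  → r_5 = 5.5698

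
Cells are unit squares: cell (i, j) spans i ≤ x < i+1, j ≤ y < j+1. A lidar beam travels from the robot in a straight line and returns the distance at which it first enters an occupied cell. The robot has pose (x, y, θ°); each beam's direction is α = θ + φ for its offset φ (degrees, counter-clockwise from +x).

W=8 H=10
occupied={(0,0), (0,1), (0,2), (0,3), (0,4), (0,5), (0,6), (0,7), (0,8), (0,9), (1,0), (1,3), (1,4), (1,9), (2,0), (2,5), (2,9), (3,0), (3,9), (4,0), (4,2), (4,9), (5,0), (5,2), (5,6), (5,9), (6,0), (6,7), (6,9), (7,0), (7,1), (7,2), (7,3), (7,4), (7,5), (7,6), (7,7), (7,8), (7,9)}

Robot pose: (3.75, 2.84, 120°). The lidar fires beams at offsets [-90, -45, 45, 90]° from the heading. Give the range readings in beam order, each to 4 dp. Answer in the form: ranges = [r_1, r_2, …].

ranges = [0.2887, 6.3773, 1.8117, 3.1754]

beam 1: φ=-90°, α=30°
  direction (0.8660, 0.5000); cell (3,2); t to first gridline: x 0.2887, y 0.3200 (then +1.1547 / +2.0000)
    (4,2) via x @ 0.2887  # hit
  → r_1 = 0.2887
beam 2: φ=-45°, α=75°
  direction (0.2588, 0.9659); cell (3,2); t to first gridline: x 0.9659, y 0.1656 (then +3.8637 / +1.0353)
    (3,3) via y @ 0.1656
    (4,3) via x @ 0.9659
    (4,4) via y @ 1.2009
    (4,5) via y @ 2.2362
    (4,6) via y @ 3.2715
    (4,7) via y @ 4.3067
    (5,7) via x @ 4.8296
    (5,8) via y @ 5.3420
    (5,9) via y @ 6.3773  # hit
  → r_2 = 6.3773
beam 3: φ=45°, α=165°
  direction (-0.9659, 0.2588); cell (3,2); t to first gridline: x 0.7765, y 0.6182 (then +1.0353 / +3.8637)
    (3,3) via y @ 0.6182
    (2,3) via x @ 0.7765
    (1,3) via x @ 1.8117  # hit
  → r_3 = 1.8117
beam 4: φ=90°, α=210°
  direction (-0.8660, -0.5000); cell (3,2); t to first gridline: x 0.8660, y 1.6800 (then +1.1547 / +2.0000)
    (2,2) via x @ 0.8660
    (2,1) via y @ 1.6800
    (1,1) via x @ 2.0207
    (0,1) via x @ 3.1754  # hit
  → r_4 = 3.1754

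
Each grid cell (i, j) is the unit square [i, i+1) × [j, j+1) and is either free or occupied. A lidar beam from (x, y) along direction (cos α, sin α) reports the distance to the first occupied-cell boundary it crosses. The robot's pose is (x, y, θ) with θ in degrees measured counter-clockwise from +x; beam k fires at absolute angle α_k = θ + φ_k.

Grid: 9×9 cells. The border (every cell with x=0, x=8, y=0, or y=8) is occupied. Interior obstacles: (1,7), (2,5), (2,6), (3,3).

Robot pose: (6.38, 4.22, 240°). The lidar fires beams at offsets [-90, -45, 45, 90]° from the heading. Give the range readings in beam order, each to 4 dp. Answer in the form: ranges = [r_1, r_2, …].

ranges = [3.9029, 2.4640, 3.3336, 1.8706]

beam 1: φ=-90°, α=150°
  cosα=-0.8660 sinα=0.5000 | (6,4) | tMaxX 0.4388 tMaxY 1.5600 | tΔX 1.1547 tΔY 2.0000
    t=0.4388 [x] (5,4)
    t=1.5600 [y] (5,5)
    t=1.5935 [x] (4,5)
    t=2.7482 [x] (3,5)
    t=3.5600 [y] (3,6)
    t=3.9029 [x] (2,6) — stop
  → r_1 = 3.9029
beam 2: φ=-45°, α=195°
  cosα=-0.9659 sinα=-0.2588 | (6,4) | tMaxX 0.3934 tMaxY 0.8500 | tΔX 1.0353 tΔY 3.8637
    t=0.3934 [x] (5,4)
    t=0.8500 [y] (5,3)
    t=1.4287 [x] (4,3)
    t=2.4640 [x] (3,3) — stop
  → r_2 = 2.4640
beam 3: φ=45°, α=285°
  cosα=0.2588 sinα=-0.9659 | (6,4) | tMaxX 2.3955 tMaxY 0.2278 | tΔX 3.8637 tΔY 1.0353
    t=0.2278 [y] (6,3)
    t=1.2630 [y] (6,2)
    t=2.2983 [y] (6,1)
    t=2.3955 [x] (7,1)
    t=3.3336 [y] (7,0) — stop
  → r_3 = 3.3336
beam 4: φ=90°, α=330°
  cosα=0.8660 sinα=-0.5000 | (6,4) | tMaxX 0.7159 tMaxY 0.4400 | tΔX 1.1547 tΔY 2.0000
    t=0.4400 [y] (6,3)
    t=0.7159 [x] (7,3)
    t=1.8706 [x] (8,3) — stop
  → r_4 = 1.8706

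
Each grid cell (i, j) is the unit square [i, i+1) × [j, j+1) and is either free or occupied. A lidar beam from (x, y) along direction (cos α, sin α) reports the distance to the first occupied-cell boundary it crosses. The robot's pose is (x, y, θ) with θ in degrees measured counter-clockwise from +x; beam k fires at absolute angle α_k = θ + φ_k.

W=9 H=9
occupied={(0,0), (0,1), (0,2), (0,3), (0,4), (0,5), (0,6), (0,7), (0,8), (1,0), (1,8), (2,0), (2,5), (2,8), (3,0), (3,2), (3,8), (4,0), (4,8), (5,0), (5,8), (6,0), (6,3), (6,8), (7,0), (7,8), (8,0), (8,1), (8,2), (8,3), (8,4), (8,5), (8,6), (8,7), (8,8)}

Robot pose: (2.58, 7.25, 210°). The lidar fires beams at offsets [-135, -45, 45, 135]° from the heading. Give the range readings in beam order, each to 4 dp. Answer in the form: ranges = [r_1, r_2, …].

beam 1: φ=-135°, α=75°
  cosα=0.2588 sinα=0.9659 | (2,7) | tMaxX 1.6228 tMaxY 0.7765 | tΔX 3.8637 tΔY 1.0353
    t=0.7765 [y] (2,8) — stop
  → r_1 = 0.7765
beam 2: φ=-45°, α=165°
  cosα=-0.9659 sinα=0.2588 | (2,7) | tMaxX 0.6005 tMaxY 2.8978 | tΔX 1.0353 tΔY 3.8637
    t=0.6005 [x] (1,7)
    t=1.6357 [x] (0,7) — stop
  → r_2 = 1.6357
beam 3: φ=45°, α=255°
  cosα=-0.2588 sinα=-0.9659 | (2,7) | tMaxX 2.2409 tMaxY 0.2588 | tΔX 3.8637 tΔY 1.0353
    t=0.2588 [y] (2,6)
    t=1.2941 [y] (2,5) — stop
  → r_3 = 1.2941
beam 4: φ=135°, α=345°
  cosα=0.9659 sinα=-0.2588 | (2,7) | tMaxX 0.4348 tMaxY 0.9659 | tΔX 1.0353 tΔY 3.8637
    t=0.4348 [x] (3,7)
    t=0.9659 [y] (3,6)
    t=1.4701 [x] (4,6)
    t=2.5054 [x] (5,6)
    t=3.5406 [x] (6,6)
    t=4.5759 [x] (7,6)
    t=4.8296 [y] (7,5)
    t=5.6112 [x] (8,5) — stop
  → r_4 = 5.6112

ranges = [0.7765, 1.6357, 1.2941, 5.6112]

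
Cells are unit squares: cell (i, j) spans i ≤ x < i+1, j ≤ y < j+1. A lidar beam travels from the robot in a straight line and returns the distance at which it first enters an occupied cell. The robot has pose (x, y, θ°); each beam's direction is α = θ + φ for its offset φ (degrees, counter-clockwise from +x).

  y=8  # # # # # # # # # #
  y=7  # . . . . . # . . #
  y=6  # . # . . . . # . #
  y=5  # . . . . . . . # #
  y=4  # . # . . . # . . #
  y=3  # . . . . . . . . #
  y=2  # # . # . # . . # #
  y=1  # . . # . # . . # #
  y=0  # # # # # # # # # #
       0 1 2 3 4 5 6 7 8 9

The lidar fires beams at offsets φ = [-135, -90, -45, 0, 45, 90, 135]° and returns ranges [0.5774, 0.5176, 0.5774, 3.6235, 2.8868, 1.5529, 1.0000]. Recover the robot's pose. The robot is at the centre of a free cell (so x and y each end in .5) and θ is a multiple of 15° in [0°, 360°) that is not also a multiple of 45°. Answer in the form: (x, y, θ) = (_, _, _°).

The pose lattice has 43·16 = 688 candidates. Test each by forward raycasting.
  (8.5, 7.5, 105°): beam 4 = 0.5176 ≠ 3.6235 ✗
  (6.5, 1.5, 300°): beam 1 = 0.5176 ≠ 0.5774 ✗
  (2.5, 1.5, 30°): beam 1 = 0.5176 ≠ 0.5774 ✗
  …
  (7.5, 1.5, 75°): r_1=0.5774, r_2=0.5176, r_3=0.5774, r_4=3.6235, r_5=2.8868, r_6=1.5529, r_7=1.0000 — all match ✓
Only this pose fits every beam.

(x, y, θ) = (7.5, 1.5, 75°)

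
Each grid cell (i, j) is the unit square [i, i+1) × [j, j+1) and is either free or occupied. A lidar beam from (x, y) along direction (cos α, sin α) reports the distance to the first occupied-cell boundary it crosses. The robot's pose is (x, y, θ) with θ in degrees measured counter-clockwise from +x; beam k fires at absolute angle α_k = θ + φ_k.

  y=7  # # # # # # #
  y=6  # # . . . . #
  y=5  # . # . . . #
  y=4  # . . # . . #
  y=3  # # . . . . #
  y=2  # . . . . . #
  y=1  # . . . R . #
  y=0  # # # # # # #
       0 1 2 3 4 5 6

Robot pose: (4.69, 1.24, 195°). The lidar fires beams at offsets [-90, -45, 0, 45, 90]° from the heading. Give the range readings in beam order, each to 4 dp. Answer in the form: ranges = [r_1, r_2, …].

ranges = [2.8574, 3.5200, 0.9273, 0.2771, 0.2485]

beam 1: φ=-90°, α=105°
  dir = (cos 105°, sin 105°) = (-0.2588, 0.9659); from cell (4,1)
  next x-line at t=2.6660, next y-line at t=0.7868; Δt_x=3.8637, Δt_y=1.0353
    y: enter (4,2) at t=0.7868
    y: enter (4,3) at t=1.8221
    x: enter (3,3) at t=2.6660
    y: enter (3,4) at t=2.8574 ← occupied
  → r_1 = 2.8574
beam 2: φ=-45°, α=150°
  dir = (cos 150°, sin 150°) = (-0.8660, 0.5000); from cell (4,1)
  next x-line at t=0.7967, next y-line at t=1.5200; Δt_x=1.1547, Δt_y=2.0000
    x: enter (3,1) at t=0.7967
    y: enter (3,2) at t=1.5200
    x: enter (2,2) at t=1.9514
    x: enter (1,2) at t=3.1061
    y: enter (1,3) at t=3.5200 ← occupied
  → r_2 = 3.5200
beam 3: φ=0°, α=195°
  dir = (cos 195°, sin 195°) = (-0.9659, -0.2588); from cell (4,1)
  next x-line at t=0.7143, next y-line at t=0.9273; Δt_x=1.0353, Δt_y=3.8637
    x: enter (3,1) at t=0.7143
    y: enter (3,0) at t=0.9273 ← occupied
  → r_3 = 0.9273
beam 4: φ=45°, α=240°
  dir = (cos 240°, sin 240°) = (-0.5000, -0.8660); from cell (4,1)
  next x-line at t=1.3800, next y-line at t=0.2771; Δt_x=2.0000, Δt_y=1.1547
    y: enter (4,0) at t=0.2771 ← occupied
  → r_4 = 0.2771
beam 5: φ=90°, α=285°
  dir = (cos 285°, sin 285°) = (0.2588, -0.9659); from cell (4,1)
  next x-line at t=1.1977, next y-line at t=0.2485; Δt_x=3.8637, Δt_y=1.0353
    y: enter (4,0) at t=0.2485 ← occupied
  → r_5 = 0.2485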